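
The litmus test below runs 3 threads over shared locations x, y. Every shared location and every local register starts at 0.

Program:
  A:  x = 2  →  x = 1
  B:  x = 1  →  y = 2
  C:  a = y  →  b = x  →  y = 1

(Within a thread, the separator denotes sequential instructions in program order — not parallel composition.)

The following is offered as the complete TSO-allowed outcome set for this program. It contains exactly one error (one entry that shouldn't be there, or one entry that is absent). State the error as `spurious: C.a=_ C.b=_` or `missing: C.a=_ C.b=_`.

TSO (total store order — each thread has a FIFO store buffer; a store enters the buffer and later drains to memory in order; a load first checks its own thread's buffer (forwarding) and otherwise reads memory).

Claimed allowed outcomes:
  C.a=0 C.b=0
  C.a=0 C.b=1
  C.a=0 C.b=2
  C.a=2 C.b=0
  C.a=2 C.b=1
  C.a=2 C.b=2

spurious: C.a=2 C.b=0

outcome vector order: (C.a,C.b)
[TSO] allowed = {0/0, 0/1, 0/2, 2/1, 2/2}
claimed∖TSO = {2/0}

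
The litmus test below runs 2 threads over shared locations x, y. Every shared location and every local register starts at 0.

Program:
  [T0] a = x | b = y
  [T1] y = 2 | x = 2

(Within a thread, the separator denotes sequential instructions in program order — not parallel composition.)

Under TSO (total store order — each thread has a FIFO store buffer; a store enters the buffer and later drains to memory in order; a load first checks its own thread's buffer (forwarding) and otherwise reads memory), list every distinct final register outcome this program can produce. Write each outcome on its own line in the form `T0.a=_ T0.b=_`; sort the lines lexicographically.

outcome vector order: (T0.a,T0.b)
|TSO outcomes| = 3

T0.a=0 T0.b=0
T0.a=0 T0.b=2
T0.a=2 T0.b=2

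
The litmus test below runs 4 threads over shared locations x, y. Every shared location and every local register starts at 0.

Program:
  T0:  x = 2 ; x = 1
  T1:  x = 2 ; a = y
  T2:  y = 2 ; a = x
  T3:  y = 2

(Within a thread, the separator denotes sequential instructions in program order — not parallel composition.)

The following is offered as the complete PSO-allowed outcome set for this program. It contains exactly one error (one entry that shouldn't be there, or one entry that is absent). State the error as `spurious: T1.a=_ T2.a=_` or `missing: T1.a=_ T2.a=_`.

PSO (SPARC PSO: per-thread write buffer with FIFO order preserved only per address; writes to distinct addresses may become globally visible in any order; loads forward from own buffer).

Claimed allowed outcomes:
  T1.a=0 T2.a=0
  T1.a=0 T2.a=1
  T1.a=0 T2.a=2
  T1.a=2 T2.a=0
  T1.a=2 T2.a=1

outcome vector order: (T1.a,T2.a)
under PSO → 00, 01, 02, 20, 21, 22
PSO∖claimed = {22}

missing: T1.a=2 T2.a=2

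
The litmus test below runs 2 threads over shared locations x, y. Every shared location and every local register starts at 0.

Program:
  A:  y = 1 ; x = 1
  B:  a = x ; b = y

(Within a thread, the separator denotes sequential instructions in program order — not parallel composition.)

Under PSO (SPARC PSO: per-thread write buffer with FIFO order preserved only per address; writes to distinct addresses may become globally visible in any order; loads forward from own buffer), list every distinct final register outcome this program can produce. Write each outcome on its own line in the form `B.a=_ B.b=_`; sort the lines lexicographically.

outcome vector order: (B.a,B.b)
|PSO outcomes| = 4

B.a=0 B.b=0
B.a=0 B.b=1
B.a=1 B.b=0
B.a=1 B.b=1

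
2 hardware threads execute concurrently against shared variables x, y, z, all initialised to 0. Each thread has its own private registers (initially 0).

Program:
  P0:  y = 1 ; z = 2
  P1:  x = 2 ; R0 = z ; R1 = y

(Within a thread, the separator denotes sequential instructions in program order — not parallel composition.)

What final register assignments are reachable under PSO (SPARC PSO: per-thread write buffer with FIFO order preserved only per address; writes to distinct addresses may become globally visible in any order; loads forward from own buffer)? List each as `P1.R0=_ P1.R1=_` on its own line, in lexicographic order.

P1.R0=0 P1.R1=0
P1.R0=0 P1.R1=1
P1.R0=2 P1.R1=0
P1.R0=2 P1.R1=1

outcome vector order: (P1.R0,P1.R1)
|PSO outcomes| = 4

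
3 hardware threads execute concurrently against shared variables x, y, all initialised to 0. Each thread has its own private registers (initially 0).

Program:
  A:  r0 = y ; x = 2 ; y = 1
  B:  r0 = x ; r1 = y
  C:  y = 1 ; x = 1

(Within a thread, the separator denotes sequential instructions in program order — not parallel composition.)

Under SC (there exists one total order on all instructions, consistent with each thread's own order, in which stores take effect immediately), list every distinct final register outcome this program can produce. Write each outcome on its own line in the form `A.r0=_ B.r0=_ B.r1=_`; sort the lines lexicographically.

outcome vector order: (A.r0,B.r0,B.r1)
|SC outcomes| = 9

A.r0=0 B.r0=0 B.r1=0
A.r0=0 B.r0=0 B.r1=1
A.r0=0 B.r0=1 B.r1=1
A.r0=0 B.r0=2 B.r1=0
A.r0=0 B.r0=2 B.r1=1
A.r0=1 B.r0=0 B.r1=0
A.r0=1 B.r0=0 B.r1=1
A.r0=1 B.r0=1 B.r1=1
A.r0=1 B.r0=2 B.r1=1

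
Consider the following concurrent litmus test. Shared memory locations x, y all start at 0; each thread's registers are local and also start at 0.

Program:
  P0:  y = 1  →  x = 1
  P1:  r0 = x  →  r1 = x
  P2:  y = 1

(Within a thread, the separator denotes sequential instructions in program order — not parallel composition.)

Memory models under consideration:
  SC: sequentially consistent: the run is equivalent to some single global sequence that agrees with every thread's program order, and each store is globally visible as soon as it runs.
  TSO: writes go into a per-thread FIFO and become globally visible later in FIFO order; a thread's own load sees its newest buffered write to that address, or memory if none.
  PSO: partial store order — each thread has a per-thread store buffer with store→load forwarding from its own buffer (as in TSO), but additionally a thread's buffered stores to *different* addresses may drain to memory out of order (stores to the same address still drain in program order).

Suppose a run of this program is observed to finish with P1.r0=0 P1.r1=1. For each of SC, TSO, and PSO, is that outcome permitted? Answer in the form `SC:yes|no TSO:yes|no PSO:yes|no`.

SC:yes TSO:yes PSO:yes

outcome vector order: (P1.r0,P1.r1)
SC (3): 0/0, 0/1, 1/1
TSO (3): 0/0, 0/1, 1/1
PSO (3): 0/0, 0/1, 1/1
target 0/1 ∈ {SC,TSO,PSO}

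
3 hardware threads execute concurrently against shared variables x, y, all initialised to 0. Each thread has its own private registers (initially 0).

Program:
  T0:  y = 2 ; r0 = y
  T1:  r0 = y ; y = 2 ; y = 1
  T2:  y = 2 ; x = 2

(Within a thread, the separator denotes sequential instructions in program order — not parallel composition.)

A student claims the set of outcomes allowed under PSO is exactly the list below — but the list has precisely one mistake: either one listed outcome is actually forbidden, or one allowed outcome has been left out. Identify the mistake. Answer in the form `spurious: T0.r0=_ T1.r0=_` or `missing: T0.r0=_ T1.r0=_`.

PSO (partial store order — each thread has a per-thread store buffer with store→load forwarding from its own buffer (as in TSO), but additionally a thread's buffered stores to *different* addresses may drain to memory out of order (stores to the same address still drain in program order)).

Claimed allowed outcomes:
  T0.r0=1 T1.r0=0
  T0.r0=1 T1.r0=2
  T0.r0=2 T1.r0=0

outcome vector order: (T0.r0,T1.r0)
PSO (4): (1,0) (1,2) (2,0) (2,2)
PSO∖claimed = {(2,2)}

missing: T0.r0=2 T1.r0=2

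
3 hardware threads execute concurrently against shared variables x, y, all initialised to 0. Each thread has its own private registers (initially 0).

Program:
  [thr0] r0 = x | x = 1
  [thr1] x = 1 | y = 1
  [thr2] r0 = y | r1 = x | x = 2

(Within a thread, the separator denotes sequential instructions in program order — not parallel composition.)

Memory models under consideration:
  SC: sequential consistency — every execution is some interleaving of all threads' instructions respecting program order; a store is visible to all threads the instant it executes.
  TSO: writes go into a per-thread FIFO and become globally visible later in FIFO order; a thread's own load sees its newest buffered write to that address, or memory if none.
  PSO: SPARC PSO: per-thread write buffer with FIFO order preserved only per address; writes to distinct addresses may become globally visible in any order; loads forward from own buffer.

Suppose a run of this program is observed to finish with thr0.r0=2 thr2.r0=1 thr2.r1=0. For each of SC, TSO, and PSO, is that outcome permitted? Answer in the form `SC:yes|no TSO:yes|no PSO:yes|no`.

outcome vector order: (thr0.r0,thr2.r0,thr2.r1)
SC: 9 outcomes — {000 001 011 100 101 111 200 201 211}
TSO: 9 outcomes — {000 001 011 100 101 111 200 201 211}
PSO: 12 outcomes — {000 001 010 011 100 101 110 111 200 201 210 211}
target 210 ∈ {PSO}

SC:no TSO:no PSO:yes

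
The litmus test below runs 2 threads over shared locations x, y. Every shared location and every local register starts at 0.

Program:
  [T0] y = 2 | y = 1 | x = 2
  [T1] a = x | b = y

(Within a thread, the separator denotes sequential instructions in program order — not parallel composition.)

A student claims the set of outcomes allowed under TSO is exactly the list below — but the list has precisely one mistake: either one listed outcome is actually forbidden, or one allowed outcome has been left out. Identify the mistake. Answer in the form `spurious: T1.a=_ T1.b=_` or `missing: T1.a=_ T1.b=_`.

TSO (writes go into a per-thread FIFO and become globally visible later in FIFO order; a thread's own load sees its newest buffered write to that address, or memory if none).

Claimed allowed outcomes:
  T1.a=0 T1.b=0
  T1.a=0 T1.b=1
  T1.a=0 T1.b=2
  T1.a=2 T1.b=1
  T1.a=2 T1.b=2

spurious: T1.a=2 T1.b=2

outcome vector order: (T1.a,T1.b)
TSO (4): <0 0>, <0 1>, <0 2>, <2 1>
claimed∖TSO = {<2 2>}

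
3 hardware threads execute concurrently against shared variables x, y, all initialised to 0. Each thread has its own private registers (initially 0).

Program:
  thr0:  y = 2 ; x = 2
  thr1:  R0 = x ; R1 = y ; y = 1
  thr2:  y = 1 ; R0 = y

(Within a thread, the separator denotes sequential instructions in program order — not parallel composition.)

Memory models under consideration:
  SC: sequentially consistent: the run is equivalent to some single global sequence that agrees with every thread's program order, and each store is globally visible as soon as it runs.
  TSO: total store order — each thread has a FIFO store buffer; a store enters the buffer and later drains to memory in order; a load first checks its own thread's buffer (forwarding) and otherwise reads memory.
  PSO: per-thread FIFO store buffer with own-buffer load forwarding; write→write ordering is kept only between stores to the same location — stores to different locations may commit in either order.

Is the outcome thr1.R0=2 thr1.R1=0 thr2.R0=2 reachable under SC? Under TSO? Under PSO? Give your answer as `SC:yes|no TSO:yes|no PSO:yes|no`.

SC:no TSO:no PSO:yes

outcome vector order: (thr1.R0,thr1.R1,thr2.R0)
SC (9): <0 0 1> <0 0 2> <0 1 1> <0 1 2> <0 2 1> <0 2 2> <2 1 1> <2 2 1> <2 2 2>
TSO (9): <0 0 1> <0 0 2> <0 1 1> <0 1 2> <0 2 1> <0 2 2> <2 1 1> <2 2 1> <2 2 2>
PSO (12): <0 0 1> <0 0 2> <0 1 1> <0 1 2> <0 2 1> <0 2 2> <2 0 1> <2 0 2> <2 1 1> <2 1 2> <2 2 1> <2 2 2>
target <2 0 2> ∈ {PSO}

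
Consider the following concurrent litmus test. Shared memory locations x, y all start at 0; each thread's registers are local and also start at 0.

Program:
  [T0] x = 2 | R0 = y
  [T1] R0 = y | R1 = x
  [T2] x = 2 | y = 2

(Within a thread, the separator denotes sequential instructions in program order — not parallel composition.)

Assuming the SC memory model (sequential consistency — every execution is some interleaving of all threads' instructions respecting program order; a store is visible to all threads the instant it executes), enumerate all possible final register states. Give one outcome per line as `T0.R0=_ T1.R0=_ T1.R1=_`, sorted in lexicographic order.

outcome vector order: (T0.R0,T1.R0,T1.R1)
|SC outcomes| = 6

T0.R0=0 T1.R0=0 T1.R1=0
T0.R0=0 T1.R0=0 T1.R1=2
T0.R0=0 T1.R0=2 T1.R1=2
T0.R0=2 T1.R0=0 T1.R1=0
T0.R0=2 T1.R0=0 T1.R1=2
T0.R0=2 T1.R0=2 T1.R1=2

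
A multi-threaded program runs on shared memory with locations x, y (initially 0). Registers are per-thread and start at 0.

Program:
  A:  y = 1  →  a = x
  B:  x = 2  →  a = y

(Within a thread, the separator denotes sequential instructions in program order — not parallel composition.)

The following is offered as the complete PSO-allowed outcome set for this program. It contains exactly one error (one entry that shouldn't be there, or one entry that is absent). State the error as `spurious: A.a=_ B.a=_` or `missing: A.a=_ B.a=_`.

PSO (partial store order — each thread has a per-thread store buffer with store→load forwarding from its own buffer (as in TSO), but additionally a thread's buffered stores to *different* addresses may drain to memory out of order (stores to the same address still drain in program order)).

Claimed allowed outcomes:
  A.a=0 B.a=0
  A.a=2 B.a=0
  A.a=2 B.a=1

missing: A.a=0 B.a=1

outcome vector order: (A.a,B.a)
under PSO → 00; 01; 20; 21
PSO∖claimed = {01}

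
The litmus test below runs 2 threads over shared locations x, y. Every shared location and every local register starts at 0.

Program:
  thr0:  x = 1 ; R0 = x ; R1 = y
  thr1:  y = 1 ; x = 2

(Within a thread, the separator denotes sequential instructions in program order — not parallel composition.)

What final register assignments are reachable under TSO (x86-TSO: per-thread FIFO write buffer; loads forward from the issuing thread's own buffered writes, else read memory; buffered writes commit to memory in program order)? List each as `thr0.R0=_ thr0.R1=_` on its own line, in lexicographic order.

outcome vector order: (thr0.R0,thr0.R1)
|TSO outcomes| = 3

thr0.R0=1 thr0.R1=0
thr0.R0=1 thr0.R1=1
thr0.R0=2 thr0.R1=1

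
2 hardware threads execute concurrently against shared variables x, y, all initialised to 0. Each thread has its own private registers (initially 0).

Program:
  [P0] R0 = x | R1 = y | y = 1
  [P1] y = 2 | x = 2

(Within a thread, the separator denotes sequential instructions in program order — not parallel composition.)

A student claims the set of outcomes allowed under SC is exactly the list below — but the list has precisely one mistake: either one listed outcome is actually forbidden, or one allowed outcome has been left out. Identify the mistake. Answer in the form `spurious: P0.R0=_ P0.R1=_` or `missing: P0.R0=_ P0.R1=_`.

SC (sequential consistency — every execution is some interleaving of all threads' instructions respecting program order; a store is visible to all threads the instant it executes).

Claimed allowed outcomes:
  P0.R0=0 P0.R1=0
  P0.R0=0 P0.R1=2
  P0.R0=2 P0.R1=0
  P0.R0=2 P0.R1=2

spurious: P0.R0=2 P0.R1=0

outcome vector order: (P0.R0,P0.R1)
SC (3): 00 02 22
claimed∖SC = {20}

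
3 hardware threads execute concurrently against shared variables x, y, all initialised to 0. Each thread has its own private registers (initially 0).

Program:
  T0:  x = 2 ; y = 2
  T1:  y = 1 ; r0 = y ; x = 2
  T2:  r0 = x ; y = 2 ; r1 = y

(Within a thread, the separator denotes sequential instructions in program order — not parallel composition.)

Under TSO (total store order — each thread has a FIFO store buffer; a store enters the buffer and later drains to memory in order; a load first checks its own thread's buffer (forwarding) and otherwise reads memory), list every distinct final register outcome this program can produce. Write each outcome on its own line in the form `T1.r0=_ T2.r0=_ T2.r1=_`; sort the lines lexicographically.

T1.r0=1 T2.r0=0 T2.r1=1
T1.r0=1 T2.r0=0 T2.r1=2
T1.r0=1 T2.r0=2 T2.r1=1
T1.r0=1 T2.r0=2 T2.r1=2
T1.r0=2 T2.r0=0 T2.r1=1
T1.r0=2 T2.r0=0 T2.r1=2
T1.r0=2 T2.r0=2 T2.r1=1
T1.r0=2 T2.r0=2 T2.r1=2

outcome vector order: (T1.r0,T2.r0,T2.r1)
|TSO outcomes| = 8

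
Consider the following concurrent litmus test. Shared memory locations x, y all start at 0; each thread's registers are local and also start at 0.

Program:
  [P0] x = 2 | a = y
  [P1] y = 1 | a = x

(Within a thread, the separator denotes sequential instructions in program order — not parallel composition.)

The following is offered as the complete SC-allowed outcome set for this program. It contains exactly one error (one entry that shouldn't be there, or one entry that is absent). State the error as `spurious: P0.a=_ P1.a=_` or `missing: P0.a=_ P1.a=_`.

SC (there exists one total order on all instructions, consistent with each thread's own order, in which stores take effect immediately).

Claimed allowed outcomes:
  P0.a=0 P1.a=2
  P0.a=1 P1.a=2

outcome vector order: (P0.a,P1.a)
SC (3): 02 10 12
SC∖claimed = {10}

missing: P0.a=1 P1.a=0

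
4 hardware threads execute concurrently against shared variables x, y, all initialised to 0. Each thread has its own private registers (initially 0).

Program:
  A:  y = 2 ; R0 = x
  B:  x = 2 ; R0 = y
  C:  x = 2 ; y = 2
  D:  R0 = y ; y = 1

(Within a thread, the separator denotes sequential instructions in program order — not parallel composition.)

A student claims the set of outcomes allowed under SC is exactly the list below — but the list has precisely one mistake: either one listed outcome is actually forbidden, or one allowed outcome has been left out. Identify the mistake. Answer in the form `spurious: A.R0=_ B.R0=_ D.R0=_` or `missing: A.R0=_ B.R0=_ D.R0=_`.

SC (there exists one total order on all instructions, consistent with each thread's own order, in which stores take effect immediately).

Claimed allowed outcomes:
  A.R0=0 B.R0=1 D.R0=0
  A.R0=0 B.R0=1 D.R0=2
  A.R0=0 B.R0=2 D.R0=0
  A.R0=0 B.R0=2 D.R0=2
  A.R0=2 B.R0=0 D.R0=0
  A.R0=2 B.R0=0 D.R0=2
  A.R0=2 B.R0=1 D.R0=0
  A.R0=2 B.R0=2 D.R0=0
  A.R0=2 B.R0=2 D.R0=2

missing: A.R0=2 B.R0=1 D.R0=2

outcome vector order: (A.R0,B.R0,D.R0)
[SC] allowed = {<0 1 0> <0 1 2> <0 2 0> <0 2 2> <2 0 0> <2 0 2> <2 1 0> <2 1 2> <2 2 0> <2 2 2>}
SC∖claimed = {<2 1 2>}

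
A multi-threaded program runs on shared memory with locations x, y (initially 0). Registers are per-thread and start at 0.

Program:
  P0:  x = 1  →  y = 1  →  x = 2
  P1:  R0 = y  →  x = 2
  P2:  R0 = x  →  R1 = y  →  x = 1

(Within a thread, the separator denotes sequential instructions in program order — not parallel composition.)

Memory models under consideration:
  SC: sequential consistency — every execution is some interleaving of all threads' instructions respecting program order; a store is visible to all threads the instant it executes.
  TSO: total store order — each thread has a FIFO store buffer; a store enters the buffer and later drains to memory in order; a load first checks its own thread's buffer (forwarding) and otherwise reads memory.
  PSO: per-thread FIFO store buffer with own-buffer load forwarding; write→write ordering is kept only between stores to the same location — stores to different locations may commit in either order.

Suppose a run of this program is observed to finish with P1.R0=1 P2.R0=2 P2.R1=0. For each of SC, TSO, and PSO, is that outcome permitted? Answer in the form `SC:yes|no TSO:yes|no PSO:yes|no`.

SC:no TSO:no PSO:yes

outcome vector order: (P1.R0,P2.R0,P2.R1)
SC (11): <0 0 0> <0 0 1> <0 1 0> <0 1 1> <0 2 0> <0 2 1> <1 0 0> <1 0 1> <1 1 0> <1 1 1> <1 2 1>
TSO (11): <0 0 0> <0 0 1> <0 1 0> <0 1 1> <0 2 0> <0 2 1> <1 0 0> <1 0 1> <1 1 0> <1 1 1> <1 2 1>
PSO (12): <0 0 0> <0 0 1> <0 1 0> <0 1 1> <0 2 0> <0 2 1> <1 0 0> <1 0 1> <1 1 0> <1 1 1> <1 2 0> <1 2 1>
target <1 2 0> ∈ {PSO}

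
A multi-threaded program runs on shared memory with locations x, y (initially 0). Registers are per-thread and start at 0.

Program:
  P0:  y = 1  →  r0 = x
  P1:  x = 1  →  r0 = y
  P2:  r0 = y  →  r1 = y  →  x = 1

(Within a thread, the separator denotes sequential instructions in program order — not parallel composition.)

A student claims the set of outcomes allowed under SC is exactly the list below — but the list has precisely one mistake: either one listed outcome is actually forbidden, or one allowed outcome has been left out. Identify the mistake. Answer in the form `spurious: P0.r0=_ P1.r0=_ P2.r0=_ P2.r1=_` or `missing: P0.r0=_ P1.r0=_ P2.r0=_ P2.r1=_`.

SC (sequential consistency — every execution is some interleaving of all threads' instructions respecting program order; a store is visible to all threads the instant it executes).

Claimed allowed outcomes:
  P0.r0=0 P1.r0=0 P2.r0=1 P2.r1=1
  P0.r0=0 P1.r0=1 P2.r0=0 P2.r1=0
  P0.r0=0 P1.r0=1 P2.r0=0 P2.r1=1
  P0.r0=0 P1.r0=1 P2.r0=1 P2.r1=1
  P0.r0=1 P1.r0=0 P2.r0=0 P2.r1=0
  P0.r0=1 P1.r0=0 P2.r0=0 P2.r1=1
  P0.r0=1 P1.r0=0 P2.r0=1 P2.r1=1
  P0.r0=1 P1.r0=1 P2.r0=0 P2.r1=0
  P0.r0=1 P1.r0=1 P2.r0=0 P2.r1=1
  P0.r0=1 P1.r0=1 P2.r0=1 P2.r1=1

outcome vector order: (P0.r0,P1.r0,P2.r0,P2.r1)
SC (9): <0 1 0 0> <0 1 0 1> <0 1 1 1> <1 0 0 0> <1 0 0 1> <1 0 1 1> <1 1 0 0> <1 1 0 1> <1 1 1 1>
claimed∖SC = {<0 0 1 1>}

spurious: P0.r0=0 P1.r0=0 P2.r0=1 P2.r1=1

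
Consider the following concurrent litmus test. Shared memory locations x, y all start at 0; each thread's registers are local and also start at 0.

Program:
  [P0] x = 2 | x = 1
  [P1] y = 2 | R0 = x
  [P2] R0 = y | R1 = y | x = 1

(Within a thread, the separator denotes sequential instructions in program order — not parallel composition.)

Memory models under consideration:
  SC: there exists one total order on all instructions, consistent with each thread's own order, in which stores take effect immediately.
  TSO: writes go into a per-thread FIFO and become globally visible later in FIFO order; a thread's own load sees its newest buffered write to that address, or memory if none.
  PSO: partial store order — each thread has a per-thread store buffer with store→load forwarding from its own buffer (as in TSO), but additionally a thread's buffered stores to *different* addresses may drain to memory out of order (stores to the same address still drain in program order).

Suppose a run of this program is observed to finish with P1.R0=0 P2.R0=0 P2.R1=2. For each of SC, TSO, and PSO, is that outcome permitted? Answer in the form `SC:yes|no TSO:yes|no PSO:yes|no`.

SC:yes TSO:yes PSO:yes

outcome vector order: (P1.R0,P2.R0,P2.R1)
SC: 9 outcomes — {(0,0,0) (0,0,2) (0,2,2) (1,0,0) (1,0,2) (1,2,2) (2,0,0) (2,0,2) (2,2,2)}
TSO: 9 outcomes — {(0,0,0) (0,0,2) (0,2,2) (1,0,0) (1,0,2) (1,2,2) (2,0,0) (2,0,2) (2,2,2)}
PSO: 9 outcomes — {(0,0,0) (0,0,2) (0,2,2) (1,0,0) (1,0,2) (1,2,2) (2,0,0) (2,0,2) (2,2,2)}
target (0,0,2) ∈ {SC,TSO,PSO}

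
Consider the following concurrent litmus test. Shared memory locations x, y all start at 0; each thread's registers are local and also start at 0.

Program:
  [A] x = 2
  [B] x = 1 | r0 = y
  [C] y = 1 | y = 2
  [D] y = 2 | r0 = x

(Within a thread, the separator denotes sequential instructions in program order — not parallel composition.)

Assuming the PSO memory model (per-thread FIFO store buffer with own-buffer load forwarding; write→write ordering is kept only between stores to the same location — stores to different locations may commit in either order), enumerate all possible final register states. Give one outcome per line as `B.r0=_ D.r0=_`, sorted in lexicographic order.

outcome vector order: (B.r0,D.r0)
|PSO outcomes| = 9

B.r0=0 D.r0=0
B.r0=0 D.r0=1
B.r0=0 D.r0=2
B.r0=1 D.r0=0
B.r0=1 D.r0=1
B.r0=1 D.r0=2
B.r0=2 D.r0=0
B.r0=2 D.r0=1
B.r0=2 D.r0=2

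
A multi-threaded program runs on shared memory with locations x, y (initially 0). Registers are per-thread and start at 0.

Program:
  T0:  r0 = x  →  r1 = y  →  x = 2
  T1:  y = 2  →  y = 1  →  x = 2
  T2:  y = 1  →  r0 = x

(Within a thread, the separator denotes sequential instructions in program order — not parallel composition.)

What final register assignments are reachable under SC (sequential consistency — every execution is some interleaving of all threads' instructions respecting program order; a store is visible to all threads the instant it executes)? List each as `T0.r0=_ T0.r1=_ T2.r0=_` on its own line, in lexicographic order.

outcome vector order: (T0.r0,T0.r1,T2.r0)
|SC outcomes| = 8

T0.r0=0 T0.r1=0 T2.r0=0
T0.r0=0 T0.r1=0 T2.r0=2
T0.r0=0 T0.r1=1 T2.r0=0
T0.r0=0 T0.r1=1 T2.r0=2
T0.r0=0 T0.r1=2 T2.r0=0
T0.r0=0 T0.r1=2 T2.r0=2
T0.r0=2 T0.r1=1 T2.r0=0
T0.r0=2 T0.r1=1 T2.r0=2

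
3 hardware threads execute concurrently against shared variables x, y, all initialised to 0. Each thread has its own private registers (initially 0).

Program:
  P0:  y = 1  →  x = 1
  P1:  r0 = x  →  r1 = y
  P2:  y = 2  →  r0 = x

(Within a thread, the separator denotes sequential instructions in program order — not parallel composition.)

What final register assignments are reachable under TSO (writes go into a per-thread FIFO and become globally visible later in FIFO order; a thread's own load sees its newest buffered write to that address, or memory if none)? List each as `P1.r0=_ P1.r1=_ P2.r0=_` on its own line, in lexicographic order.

outcome vector order: (P1.r0,P1.r1,P2.r0)
|TSO outcomes| = 10

P1.r0=0 P1.r1=0 P2.r0=0
P1.r0=0 P1.r1=0 P2.r0=1
P1.r0=0 P1.r1=1 P2.r0=0
P1.r0=0 P1.r1=1 P2.r0=1
P1.r0=0 P1.r1=2 P2.r0=0
P1.r0=0 P1.r1=2 P2.r0=1
P1.r0=1 P1.r1=1 P2.r0=0
P1.r0=1 P1.r1=1 P2.r0=1
P1.r0=1 P1.r1=2 P2.r0=0
P1.r0=1 P1.r1=2 P2.r0=1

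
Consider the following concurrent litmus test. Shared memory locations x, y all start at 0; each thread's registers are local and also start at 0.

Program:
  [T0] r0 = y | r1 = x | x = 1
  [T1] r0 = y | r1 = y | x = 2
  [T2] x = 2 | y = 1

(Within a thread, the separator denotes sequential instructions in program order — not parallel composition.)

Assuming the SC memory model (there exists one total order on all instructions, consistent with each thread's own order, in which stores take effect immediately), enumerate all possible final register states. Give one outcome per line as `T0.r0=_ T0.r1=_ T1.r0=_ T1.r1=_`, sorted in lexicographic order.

outcome vector order: (T0.r0,T0.r1,T1.r0,T1.r1)
|SC outcomes| = 9

T0.r0=0 T0.r1=0 T1.r0=0 T1.r1=0
T0.r0=0 T0.r1=0 T1.r0=0 T1.r1=1
T0.r0=0 T0.r1=0 T1.r0=1 T1.r1=1
T0.r0=0 T0.r1=2 T1.r0=0 T1.r1=0
T0.r0=0 T0.r1=2 T1.r0=0 T1.r1=1
T0.r0=0 T0.r1=2 T1.r0=1 T1.r1=1
T0.r0=1 T0.r1=2 T1.r0=0 T1.r1=0
T0.r0=1 T0.r1=2 T1.r0=0 T1.r1=1
T0.r0=1 T0.r1=2 T1.r0=1 T1.r1=1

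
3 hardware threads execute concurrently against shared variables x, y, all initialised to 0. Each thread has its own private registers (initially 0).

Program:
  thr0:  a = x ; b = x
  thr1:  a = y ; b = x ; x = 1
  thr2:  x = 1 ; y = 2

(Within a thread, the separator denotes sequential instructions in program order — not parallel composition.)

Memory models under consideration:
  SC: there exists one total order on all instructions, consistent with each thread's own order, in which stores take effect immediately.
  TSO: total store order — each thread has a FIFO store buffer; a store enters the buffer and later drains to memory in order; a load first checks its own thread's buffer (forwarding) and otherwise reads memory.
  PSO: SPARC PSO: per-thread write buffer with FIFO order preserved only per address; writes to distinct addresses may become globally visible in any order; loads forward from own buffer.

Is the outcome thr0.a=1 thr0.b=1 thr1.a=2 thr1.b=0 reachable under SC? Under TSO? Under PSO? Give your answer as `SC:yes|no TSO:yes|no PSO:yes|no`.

SC:no TSO:no PSO:yes

outcome vector order: (thr0.a,thr0.b,thr1.a,thr1.b)
[SC] allowed = {0000 0001 0021 0100 0101 0121 1100 1101 1121}
[TSO] allowed = {0000 0001 0021 0100 0101 0121 1100 1101 1121}
[PSO] allowed = {0000 0001 0020 0021 0100 0101 0120 0121 1100 1101 1120 1121}
target 1120 ∈ {PSO}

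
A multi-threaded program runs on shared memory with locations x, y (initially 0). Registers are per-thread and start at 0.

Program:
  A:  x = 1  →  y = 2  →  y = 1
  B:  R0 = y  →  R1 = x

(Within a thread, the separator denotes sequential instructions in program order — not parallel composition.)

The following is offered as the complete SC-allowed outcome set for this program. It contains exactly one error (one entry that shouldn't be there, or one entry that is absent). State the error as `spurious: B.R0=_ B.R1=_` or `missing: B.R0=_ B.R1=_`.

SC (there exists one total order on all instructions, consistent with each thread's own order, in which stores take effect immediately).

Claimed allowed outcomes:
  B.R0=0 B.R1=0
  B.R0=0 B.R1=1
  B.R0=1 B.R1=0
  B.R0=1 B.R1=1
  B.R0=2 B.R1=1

spurious: B.R0=1 B.R1=0

outcome vector order: (B.R0,B.R1)
SC: 4 outcomes — {00; 01; 11; 21}
claimed∖SC = {10}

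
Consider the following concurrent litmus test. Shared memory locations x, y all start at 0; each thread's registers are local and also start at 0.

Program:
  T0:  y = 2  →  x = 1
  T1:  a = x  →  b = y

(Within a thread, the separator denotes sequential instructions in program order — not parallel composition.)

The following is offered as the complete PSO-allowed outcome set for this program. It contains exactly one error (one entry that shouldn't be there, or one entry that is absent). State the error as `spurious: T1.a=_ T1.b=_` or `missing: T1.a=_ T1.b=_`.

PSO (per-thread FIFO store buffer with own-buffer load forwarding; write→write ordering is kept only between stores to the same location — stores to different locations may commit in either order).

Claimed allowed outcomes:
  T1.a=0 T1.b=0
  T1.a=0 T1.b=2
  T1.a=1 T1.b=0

missing: T1.a=1 T1.b=2

outcome vector order: (T1.a,T1.b)
under PSO → <0 0>, <0 2>, <1 0>, <1 2>
PSO∖claimed = {<1 2>}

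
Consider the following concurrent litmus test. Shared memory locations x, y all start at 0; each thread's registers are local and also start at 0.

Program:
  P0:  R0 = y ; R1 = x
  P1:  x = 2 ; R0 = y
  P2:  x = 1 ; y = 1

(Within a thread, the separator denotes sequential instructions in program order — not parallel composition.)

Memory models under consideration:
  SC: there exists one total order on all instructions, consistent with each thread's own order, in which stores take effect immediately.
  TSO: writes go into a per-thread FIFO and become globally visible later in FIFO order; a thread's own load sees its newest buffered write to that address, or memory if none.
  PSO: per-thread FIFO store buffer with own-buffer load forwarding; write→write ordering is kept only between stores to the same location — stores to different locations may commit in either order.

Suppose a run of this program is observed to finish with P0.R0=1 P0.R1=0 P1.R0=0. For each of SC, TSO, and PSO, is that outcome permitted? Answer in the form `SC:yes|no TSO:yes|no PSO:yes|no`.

SC:no TSO:no PSO:yes

outcome vector order: (P0.R0,P0.R1,P1.R0)
SC (10): 0/0/0, 0/0/1, 0/1/0, 0/1/1, 0/2/0, 0/2/1, 1/1/0, 1/1/1, 1/2/0, 1/2/1
TSO (10): 0/0/0, 0/0/1, 0/1/0, 0/1/1, 0/2/0, 0/2/1, 1/1/0, 1/1/1, 1/2/0, 1/2/1
PSO (12): 0/0/0, 0/0/1, 0/1/0, 0/1/1, 0/2/0, 0/2/1, 1/0/0, 1/0/1, 1/1/0, 1/1/1, 1/2/0, 1/2/1
target 1/0/0 ∈ {PSO}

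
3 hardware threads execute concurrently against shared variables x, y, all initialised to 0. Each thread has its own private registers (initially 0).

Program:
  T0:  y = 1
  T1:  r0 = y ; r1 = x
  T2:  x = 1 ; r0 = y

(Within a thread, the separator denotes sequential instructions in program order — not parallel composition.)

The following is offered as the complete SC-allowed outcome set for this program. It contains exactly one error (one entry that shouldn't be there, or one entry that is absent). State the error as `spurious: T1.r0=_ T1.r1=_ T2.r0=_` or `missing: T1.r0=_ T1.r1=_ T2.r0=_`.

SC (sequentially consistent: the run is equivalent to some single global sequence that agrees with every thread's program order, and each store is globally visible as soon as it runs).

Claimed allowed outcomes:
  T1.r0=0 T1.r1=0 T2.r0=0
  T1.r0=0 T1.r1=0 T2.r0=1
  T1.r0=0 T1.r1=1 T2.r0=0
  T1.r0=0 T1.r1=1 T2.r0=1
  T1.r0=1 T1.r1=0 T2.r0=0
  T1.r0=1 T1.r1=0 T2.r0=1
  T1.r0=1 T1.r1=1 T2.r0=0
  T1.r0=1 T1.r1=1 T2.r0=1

outcome vector order: (T1.r0,T1.r1,T2.r0)
under SC → 0/0/0 0/0/1 0/1/0 0/1/1 1/0/1 1/1/0 1/1/1
claimed∖SC = {1/0/0}

spurious: T1.r0=1 T1.r1=0 T2.r0=0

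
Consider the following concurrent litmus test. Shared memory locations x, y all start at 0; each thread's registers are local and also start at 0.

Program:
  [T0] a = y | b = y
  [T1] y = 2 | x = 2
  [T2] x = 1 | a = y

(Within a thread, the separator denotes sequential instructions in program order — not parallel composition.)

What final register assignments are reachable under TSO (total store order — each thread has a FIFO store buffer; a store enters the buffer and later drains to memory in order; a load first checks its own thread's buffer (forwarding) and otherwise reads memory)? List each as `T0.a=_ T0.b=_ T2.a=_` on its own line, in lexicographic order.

T0.a=0 T0.b=0 T2.a=0
T0.a=0 T0.b=0 T2.a=2
T0.a=0 T0.b=2 T2.a=0
T0.a=0 T0.b=2 T2.a=2
T0.a=2 T0.b=2 T2.a=0
T0.a=2 T0.b=2 T2.a=2

outcome vector order: (T0.a,T0.b,T2.a)
|TSO outcomes| = 6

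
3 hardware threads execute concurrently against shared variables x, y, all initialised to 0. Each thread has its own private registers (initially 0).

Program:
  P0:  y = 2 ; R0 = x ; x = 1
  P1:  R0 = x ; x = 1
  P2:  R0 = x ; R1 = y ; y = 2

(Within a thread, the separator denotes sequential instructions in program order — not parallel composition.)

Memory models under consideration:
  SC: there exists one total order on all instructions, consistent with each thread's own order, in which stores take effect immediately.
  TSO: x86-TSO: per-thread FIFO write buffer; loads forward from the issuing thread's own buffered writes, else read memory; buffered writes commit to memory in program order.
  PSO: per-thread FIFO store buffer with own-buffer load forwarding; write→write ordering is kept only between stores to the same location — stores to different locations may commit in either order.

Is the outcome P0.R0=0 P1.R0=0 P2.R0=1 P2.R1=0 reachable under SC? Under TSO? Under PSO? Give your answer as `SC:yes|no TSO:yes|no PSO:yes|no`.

outcome vector order: (P0.R0,P1.R0,P2.R0,P2.R1)
SC (10): <0 0 0 0>, <0 0 0 2>, <0 0 1 2>, <0 1 0 0>, <0 1 0 2>, <0 1 1 2>, <1 0 0 0>, <1 0 0 2>, <1 0 1 0>, <1 0 1 2>
TSO (11): <0 0 0 0>, <0 0 0 2>, <0 0 1 0>, <0 0 1 2>, <0 1 0 0>, <0 1 0 2>, <0 1 1 2>, <1 0 0 0>, <1 0 0 2>, <1 0 1 0>, <1 0 1 2>
PSO (12): <0 0 0 0>, <0 0 0 2>, <0 0 1 0>, <0 0 1 2>, <0 1 0 0>, <0 1 0 2>, <0 1 1 0>, <0 1 1 2>, <1 0 0 0>, <1 0 0 2>, <1 0 1 0>, <1 0 1 2>
target <0 0 1 0> ∈ {TSO,PSO}

SC:no TSO:yes PSO:yes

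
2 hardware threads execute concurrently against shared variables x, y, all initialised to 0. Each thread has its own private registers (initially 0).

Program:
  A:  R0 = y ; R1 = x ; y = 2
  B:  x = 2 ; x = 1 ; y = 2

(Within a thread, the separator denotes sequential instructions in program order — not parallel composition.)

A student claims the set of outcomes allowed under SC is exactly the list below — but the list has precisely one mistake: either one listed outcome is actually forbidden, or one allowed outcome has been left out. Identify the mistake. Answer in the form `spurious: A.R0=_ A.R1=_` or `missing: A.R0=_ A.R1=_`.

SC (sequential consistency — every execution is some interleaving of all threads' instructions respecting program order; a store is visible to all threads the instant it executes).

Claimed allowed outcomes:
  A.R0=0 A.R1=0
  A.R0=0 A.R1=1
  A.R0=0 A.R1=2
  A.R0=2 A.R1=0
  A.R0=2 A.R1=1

outcome vector order: (A.R0,A.R1)
under SC → (0,0), (0,1), (0,2), (2,1)
claimed∖SC = {(2,0)}

spurious: A.R0=2 A.R1=0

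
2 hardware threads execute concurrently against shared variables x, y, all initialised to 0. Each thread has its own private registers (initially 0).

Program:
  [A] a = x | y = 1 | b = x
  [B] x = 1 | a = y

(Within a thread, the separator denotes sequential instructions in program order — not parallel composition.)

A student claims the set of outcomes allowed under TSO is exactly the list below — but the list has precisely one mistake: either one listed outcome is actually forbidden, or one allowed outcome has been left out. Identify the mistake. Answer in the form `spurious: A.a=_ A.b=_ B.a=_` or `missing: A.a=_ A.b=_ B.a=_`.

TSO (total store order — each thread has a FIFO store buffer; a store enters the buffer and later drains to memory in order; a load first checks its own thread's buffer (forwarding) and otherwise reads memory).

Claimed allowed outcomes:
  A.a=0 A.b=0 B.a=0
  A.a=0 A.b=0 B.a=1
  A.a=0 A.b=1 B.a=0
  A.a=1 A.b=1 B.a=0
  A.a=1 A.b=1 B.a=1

outcome vector order: (A.a,A.b,B.a)
TSO: 6 outcomes — {000; 001; 010; 011; 110; 111}
TSO∖claimed = {011}

missing: A.a=0 A.b=1 B.a=1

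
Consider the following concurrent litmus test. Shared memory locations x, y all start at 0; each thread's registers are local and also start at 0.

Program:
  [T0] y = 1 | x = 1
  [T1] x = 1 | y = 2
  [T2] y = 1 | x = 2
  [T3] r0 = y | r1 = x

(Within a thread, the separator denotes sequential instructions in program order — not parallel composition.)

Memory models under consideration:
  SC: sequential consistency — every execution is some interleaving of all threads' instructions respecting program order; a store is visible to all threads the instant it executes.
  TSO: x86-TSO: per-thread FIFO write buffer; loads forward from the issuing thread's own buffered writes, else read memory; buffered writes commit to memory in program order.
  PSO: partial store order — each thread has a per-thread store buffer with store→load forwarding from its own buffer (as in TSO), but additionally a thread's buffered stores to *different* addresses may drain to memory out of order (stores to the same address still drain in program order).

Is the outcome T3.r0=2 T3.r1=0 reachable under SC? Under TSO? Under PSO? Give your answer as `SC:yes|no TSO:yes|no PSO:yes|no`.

SC:no TSO:no PSO:yes

outcome vector order: (T3.r0,T3.r1)
under SC → 00; 01; 02; 10; 11; 12; 21; 22
under TSO → 00; 01; 02; 10; 11; 12; 21; 22
under PSO → 00; 01; 02; 10; 11; 12; 20; 21; 22
target 20 ∈ {PSO}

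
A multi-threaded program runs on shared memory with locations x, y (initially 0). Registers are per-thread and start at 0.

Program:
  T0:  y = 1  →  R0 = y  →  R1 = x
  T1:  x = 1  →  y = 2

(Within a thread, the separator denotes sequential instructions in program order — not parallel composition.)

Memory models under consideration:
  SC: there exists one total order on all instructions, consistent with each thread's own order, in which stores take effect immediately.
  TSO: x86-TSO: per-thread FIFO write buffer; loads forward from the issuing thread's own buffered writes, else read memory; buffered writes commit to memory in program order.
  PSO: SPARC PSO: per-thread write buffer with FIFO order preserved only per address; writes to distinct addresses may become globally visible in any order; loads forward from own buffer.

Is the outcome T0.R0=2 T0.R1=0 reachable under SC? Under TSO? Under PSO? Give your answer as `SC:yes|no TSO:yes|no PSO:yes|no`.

SC:no TSO:no PSO:yes

outcome vector order: (T0.R0,T0.R1)
[SC] allowed = {1/0, 1/1, 2/1}
[TSO] allowed = {1/0, 1/1, 2/1}
[PSO] allowed = {1/0, 1/1, 2/0, 2/1}
target 2/0 ∈ {PSO}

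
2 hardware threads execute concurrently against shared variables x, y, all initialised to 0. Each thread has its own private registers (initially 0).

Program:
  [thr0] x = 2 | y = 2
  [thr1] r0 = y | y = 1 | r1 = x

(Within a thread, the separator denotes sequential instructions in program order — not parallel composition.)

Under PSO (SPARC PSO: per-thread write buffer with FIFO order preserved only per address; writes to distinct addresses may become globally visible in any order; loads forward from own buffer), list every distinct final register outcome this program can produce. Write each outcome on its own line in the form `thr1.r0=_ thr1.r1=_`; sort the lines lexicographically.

thr1.r0=0 thr1.r1=0
thr1.r0=0 thr1.r1=2
thr1.r0=2 thr1.r1=0
thr1.r0=2 thr1.r1=2

outcome vector order: (thr1.r0,thr1.r1)
|PSO outcomes| = 4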